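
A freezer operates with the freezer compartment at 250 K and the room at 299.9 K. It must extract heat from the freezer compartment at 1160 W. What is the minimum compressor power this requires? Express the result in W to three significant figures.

232 W

The reservoir spacing is ΔT = 299.9 − 250 = 49.90 K.
COP_Carnot = T_C/ΔT = 250.00/49.90 = 5.010.
Ẇ_min = Q̇/COP_Carnot = 1160/5.010 = 231.5 W.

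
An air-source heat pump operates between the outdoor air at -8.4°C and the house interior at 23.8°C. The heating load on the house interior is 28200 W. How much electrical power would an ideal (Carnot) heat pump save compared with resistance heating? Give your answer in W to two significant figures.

In absolute terms T_C = 264.75 K and T_H = 296.95 K, so ΔT = 32.20 K.
COP_Carnot = T_H/ΔT = 296.95/32.20 = 9.222.
Resistance heating needs Ẇ_res = Q̇_H = 28200 W; the reversible heat pump needs only Ẇ_hp = Q̇_H/COP = 3058 W.
Saving = 28200 − 3058 = 25140 W.

25000 W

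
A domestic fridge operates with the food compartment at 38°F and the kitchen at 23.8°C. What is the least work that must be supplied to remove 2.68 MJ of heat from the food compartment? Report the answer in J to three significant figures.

198000 J

In absolute terms T_C = 276.48 K and T_H = 296.95 K, so ΔT = 20.47 K.
The reversible limit is COP_R = T_C/ΔT = 13.51, so W_min = Q_C/COP = Q_C·ΔT/T_C.
W_min = 2.680 × 20.47/276.48 = 0.1984 MJ = 198400 J.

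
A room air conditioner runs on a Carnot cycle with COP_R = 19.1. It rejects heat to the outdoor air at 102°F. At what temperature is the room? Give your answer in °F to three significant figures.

74.1 °F

For a Carnot refrigerator COP_R = T_C/(T_H − T_C), so T_C = COP·T_H/(1 + COP).
With T_H = 312.04 K, T_C = 19.1 × 312.04/20.10 = 296.51 K.
Converting, 296.51 K = 74.06°F.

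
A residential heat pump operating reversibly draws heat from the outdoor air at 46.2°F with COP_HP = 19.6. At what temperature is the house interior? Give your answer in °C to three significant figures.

23.0 °C

COP_HP = T_H/(T_H − T_C) rearranges to T_H = COP·T_C/(COP − 1).
With T_C = 281.04 K, T_H = 19.6 × 281.04/18.60 = 296.15 K.
Converting, 296.15 K = 23.00°C.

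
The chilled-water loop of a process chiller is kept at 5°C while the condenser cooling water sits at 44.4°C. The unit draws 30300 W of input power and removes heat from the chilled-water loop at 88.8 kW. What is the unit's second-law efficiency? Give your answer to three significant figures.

Converting, Q̇_C = 88.80 kW = 88800 W, so COP_actual = Q̇_C/Ẇ = 88800/30300 = 2.931.
In absolute terms T_C = 278.15 K and T_H = 317.55 K, so ΔT = 39.40 K.
COP_Carnot = T_C/ΔT = 278.15/39.40 = 7.060.
η_II = COP_actual/COP_Carnot = 2.931/7.060 = 0.4151.

0.415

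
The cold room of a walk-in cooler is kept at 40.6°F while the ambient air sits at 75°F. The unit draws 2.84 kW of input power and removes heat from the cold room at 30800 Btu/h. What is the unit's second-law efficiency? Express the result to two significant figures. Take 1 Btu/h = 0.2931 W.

0.22

Converting, Q̇_C = 30800 Btu/h = 9.027 kW, so COP_actual = Q̇_C/Ẇ = 9.027/2.840 = 3.179.
In absolute terms T_C = 277.93 K and T_H = 297.04 K, so ΔT = 19.11 K.
COP_Carnot = T_C/ΔT = 277.93/19.11 = 14.54.
η_II = COP_actual/COP_Carnot = 3.179/14.54 = 0.2186.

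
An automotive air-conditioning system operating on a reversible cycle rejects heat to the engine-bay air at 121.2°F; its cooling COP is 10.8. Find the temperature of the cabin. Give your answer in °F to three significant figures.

For a Carnot refrigerator COP_R = T_C/(T_H − T_C), so T_C = COP·T_H/(1 + COP).
With T_H = 322.71 K, T_C = 10.8 × 322.71/11.80 = 295.36 K.
Converting, 295.36 K = 71.97°F.

72.0 °F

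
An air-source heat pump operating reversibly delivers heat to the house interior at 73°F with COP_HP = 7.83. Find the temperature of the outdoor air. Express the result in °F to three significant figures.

4.97 °F

COP_HP = T_H/(T_H − T_C) gives T_H − T_C = T_H/COP.
With T_H = 295.93 K, T_C = 295.93 × (1 − 1/7.83) = 258.13 K.
Converting, 258.13 K = 4.97°F.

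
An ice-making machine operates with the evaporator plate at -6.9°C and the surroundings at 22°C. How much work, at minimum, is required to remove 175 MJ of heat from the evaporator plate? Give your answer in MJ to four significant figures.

In absolute terms T_C = 266.25 K and T_H = 295.15 K, so ΔT = 28.90 K.
The reversible limit is COP_R = T_C/ΔT = 9.213, so W_min = Q_C/COP = Q_C·ΔT/T_C.
W_min = 175.0 × 28.90/266.25 = 19.00 MJ.

19.00 MJ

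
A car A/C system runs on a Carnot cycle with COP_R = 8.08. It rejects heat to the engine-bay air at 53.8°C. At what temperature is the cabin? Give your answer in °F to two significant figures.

For a Carnot refrigerator COP_R = T_C/(T_H − T_C), so T_C = COP·T_H/(1 + COP).
With T_H = 326.95 K, T_C = 8.08 × 326.95/9.080 = 290.94 K.
Converting, 290.94 K = 64.03°F.

64 °F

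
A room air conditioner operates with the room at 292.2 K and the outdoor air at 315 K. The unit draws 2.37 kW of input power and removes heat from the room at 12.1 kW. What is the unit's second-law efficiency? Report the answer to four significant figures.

COP_actual = Q̇_C/Ẇ = 12.10/2.370 = 5.105.
The reservoir spacing is ΔT = 315 − 292.2 = 22.80 K.
COP_Carnot = T_C/ΔT = 292.20/22.80 = 12.82.
η_II = COP_actual/COP_Carnot = 5.105/12.82 = 0.3984.

0.3984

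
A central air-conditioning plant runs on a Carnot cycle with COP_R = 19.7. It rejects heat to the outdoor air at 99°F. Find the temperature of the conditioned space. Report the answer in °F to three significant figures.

72.0 °F

For a Carnot refrigerator COP_R = T_C/(T_H − T_C), so T_C = COP·T_H/(1 + COP).
With T_H = 310.37 K, T_C = 19.7 × 310.37/20.70 = 295.38 K.
Converting, 295.38 K = 72.01°F.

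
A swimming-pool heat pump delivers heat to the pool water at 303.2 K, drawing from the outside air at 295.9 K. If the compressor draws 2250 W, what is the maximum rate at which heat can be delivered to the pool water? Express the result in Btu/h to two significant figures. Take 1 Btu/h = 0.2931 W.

320000 Btu/h

The reservoir spacing is ΔT = 303.2 − 295.9 = 7.300 K.
COP_Carnot = T_H/ΔT = 303.20/7.300 = 41.53.
Q̇_max = COP_Carnot × Ẇ = 41.53 × 2250 W = 93450 W = 318800 Btu/h.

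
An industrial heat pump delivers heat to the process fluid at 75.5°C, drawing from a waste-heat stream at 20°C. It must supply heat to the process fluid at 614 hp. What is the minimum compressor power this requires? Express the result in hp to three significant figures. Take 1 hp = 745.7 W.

In absolute terms T_C = 293.15 K and T_H = 348.65 K, so ΔT = 55.50 K.
COP_Carnot = T_H/ΔT = 348.65/55.50 = 6.282.
Ẇ_min = Q̇/COP_Carnot = 614.0/6.282 = 97.74 hp.

97.7 hp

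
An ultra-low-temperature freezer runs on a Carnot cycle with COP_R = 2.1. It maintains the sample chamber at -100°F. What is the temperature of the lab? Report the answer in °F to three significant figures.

71.3 °F

COP_R = T_C/(T_H − T_C) gives T_H − T_C = T_C/COP.
With T_C = 199.82 K, T_H = 199.82 × (1 + 1/2.1) = 294.97 K.
Converting, 294.97 K = 71.27°F.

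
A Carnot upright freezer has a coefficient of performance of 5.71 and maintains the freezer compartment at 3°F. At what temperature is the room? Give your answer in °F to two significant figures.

COP_R = T_C/(T_H − T_C) gives T_H − T_C = T_C/COP.
With T_C = 257.04 K, T_H = 257.04 × (1 + 1/5.71) = 302.05 K.
Converting, 302.05 K = 84.03°F.

84 °F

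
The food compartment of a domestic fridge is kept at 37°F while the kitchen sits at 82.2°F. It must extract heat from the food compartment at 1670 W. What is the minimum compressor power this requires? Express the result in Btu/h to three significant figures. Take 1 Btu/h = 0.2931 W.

In absolute terms T_C = 275.93 K and T_H = 301.04 K, so ΔT = 25.11 K.
COP_Carnot = T_C/ΔT = 275.93/25.11 = 10.99.
Ẇ_min = Q̇/COP_Carnot = 1670/10.99 = 152.0 W = 518.5 Btu/h.

519 Btu/h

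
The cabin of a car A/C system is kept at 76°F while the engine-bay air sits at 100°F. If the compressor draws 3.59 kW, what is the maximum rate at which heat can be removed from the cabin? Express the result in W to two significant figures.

80000 W

In absolute terms T_C = 297.59 K and T_H = 310.93 K, so ΔT = 13.33 K.
COP_Carnot = T_C/ΔT = 297.59/13.33 = 22.32.
Q̇_max = COP_Carnot × Ẇ = 22.32 × 3.590 kW = 80.13 kW = 80130 W.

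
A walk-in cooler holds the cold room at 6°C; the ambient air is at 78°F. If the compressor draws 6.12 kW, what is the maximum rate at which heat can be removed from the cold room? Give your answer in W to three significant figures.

In absolute terms T_C = 279.15 K and T_H = 298.71 K, so ΔT = 19.56 K.
COP_Carnot = T_C/ΔT = 279.15/19.56 = 14.27.
Q̇_max = COP_Carnot × Ẇ = 14.27 × 6.120 kW = 87.36 kW = 87360 W.

87400 W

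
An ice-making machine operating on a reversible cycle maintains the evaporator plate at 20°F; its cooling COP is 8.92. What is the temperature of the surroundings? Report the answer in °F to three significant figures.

COP_R = T_C/(T_H − T_C) gives T_H − T_C = T_C/COP.
With T_C = 266.48 K, T_H = 266.48 × (1 + 1/8.92) = 296.36 K.
Converting, 296.36 K = 73.77°F.

73.8 °F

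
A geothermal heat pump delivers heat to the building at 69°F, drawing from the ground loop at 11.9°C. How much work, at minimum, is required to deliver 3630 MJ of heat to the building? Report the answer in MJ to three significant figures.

In absolute terms T_C = 285.05 K and T_H = 293.71 K, so ΔT = 8.656 K.
The reversible limit is COP_HP = T_H/ΔT = 33.93, so W_min = Q_H/COP = Q_H·ΔT/T_H.
W_min = 3630 × 8.656/293.71 = 107.0 MJ.

107 MJ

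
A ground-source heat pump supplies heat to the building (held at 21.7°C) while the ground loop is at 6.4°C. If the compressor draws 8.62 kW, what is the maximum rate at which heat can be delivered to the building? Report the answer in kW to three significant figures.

In absolute terms T_C = 279.55 K and T_H = 294.85 K, so ΔT = 15.30 K.
COP_Carnot = T_H/ΔT = 294.85/15.30 = 19.27.
Q̇_max = COP_Carnot × Ẇ = 19.27 × 8.620 kW = 166.1 kW.

166 kW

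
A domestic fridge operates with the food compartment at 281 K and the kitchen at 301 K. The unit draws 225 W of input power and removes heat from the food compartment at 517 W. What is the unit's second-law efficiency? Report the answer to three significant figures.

COP_actual = Q̇_C/Ẇ = 517.0/225.0 = 2.298.
The reservoir spacing is ΔT = 301 − 281 = 20.00 K.
COP_Carnot = T_C/ΔT = 281.00/20.00 = 14.05.
η_II = COP_actual/COP_Carnot = 2.298/14.05 = 0.1635.

0.164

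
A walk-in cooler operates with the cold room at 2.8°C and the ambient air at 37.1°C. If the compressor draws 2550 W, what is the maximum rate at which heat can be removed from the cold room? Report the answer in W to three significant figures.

In absolute terms T_C = 275.95 K and T_H = 310.25 K, so ΔT = 34.30 K.
COP_Carnot = T_C/ΔT = 275.95/34.30 = 8.045.
Q̇_max = COP_Carnot × Ẇ = 8.045 × 2550 W = 20520 W.

20500 W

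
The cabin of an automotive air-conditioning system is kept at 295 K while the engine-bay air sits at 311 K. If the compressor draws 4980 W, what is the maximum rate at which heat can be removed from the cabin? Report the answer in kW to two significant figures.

The reservoir spacing is ΔT = 311 − 295 = 16.00 K.
COP_Carnot = T_C/ΔT = 295.00/16.00 = 18.44.
Q̇_max = COP_Carnot × Ẇ = 18.44 × 4980 W = 91820 W = 91.82 kW.

92 kW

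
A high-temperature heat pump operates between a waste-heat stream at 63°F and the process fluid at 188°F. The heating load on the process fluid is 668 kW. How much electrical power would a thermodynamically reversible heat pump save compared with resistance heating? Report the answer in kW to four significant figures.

In absolute terms T_C = 290.37 K and T_H = 359.82 K, so ΔT = 69.44 K.
COP_Carnot = T_H/ΔT = 359.82/69.44 = 5.181.
Resistance heating needs Ẇ_res = Q̇_H = 668.0 kW; the reversible heat pump needs only Ẇ_hp = Q̇_H/COP = 128.9 kW.
Saving = 668.0 − 128.9 = 539.1 kW.

539.1 kW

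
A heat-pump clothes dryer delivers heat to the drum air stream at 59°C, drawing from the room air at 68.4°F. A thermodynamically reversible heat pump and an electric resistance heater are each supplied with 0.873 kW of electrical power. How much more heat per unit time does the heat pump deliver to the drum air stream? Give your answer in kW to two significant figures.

In absolute terms T_C = 293.37 K and T_H = 332.15 K, so ΔT = 38.78 K.
COP_Carnot = T_H/ΔT = 332.15/38.78 = 8.565.
The heat pump delivers Q̇_H = COP × Ẇ = 7.478 kW; the resistance heater delivers Ẇ = 0.8730 kW.
Extra = (COP − 1)·Ẇ = 6.605 kW.

6.6 kW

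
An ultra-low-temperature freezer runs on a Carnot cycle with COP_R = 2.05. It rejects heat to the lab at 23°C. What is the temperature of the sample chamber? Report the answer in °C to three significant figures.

-74.1 °C

For a Carnot refrigerator COP_R = T_C/(T_H − T_C), so T_C = COP·T_H/(1 + COP).
With T_H = 296.15 K, T_C = 2.05 × 296.15/3.050 = 199.05 K.
Converting, 199.05 K = -74.10°C.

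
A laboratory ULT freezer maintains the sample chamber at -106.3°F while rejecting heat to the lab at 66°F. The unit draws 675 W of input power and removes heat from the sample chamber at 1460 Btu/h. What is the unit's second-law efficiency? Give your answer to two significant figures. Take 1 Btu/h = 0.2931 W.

0.31

Converting, Q̇_C = 1460 Btu/h = 427.9 W, so COP_actual = Q̇_C/Ẇ = 427.9/675.0 = 0.6340.
In absolute terms T_C = 196.32 K and T_H = 292.04 K, so ΔT = 95.72 K.
COP_Carnot = T_C/ΔT = 196.32/95.72 = 2.051.
η_II = COP_actual/COP_Carnot = 0.6340/2.051 = 0.3091.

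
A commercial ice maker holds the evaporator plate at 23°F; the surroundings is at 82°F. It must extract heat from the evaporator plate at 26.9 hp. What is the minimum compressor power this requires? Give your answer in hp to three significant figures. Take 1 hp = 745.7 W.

In absolute terms T_C = 268.15 K and T_H = 300.93 K, so ΔT = 32.78 K.
COP_Carnot = T_C/ΔT = 268.15/32.78 = 8.181.
Ẇ_min = Q̇/COP_Carnot = 26.90/8.181 = 3.288 hp.

3.29 hp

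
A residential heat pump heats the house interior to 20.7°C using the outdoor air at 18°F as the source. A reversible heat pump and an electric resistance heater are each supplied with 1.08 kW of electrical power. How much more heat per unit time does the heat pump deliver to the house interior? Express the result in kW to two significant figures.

10 kW

In absolute terms T_C = 265.37 K and T_H = 293.85 K, so ΔT = 28.48 K.
COP_Carnot = T_H/ΔT = 293.85/28.48 = 10.32.
The heat pump delivers Q̇_H = COP × Ẇ = 11.14 kW; the resistance heater delivers Ẇ = 1.080 kW.
Extra = (COP − 1)·Ẇ = 10.06 kW.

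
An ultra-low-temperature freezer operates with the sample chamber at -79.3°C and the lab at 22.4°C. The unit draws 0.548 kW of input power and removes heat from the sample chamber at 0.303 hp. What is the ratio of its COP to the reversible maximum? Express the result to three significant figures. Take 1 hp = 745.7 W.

0.216

Converting, Q̇_C = 0.3030 hp = 0.2259 kW, so COP_actual = Q̇_C/Ẇ = 0.2259/0.5480 = 0.4123.
In absolute terms T_C = 193.85 K and T_H = 295.55 K, so ΔT = 101.7 K.
COP_Carnot = T_C/ΔT = 193.85/101.7 = 1.906.
η_II = COP_actual/COP_Carnot = 0.4123/1.906 = 0.2163.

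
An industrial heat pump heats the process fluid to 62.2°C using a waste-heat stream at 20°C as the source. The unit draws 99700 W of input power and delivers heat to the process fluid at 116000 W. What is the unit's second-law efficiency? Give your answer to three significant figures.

COP_actual = Q̇_H/Ẇ = 116000/99700 = 1.163.
In absolute terms T_C = 293.15 K and T_H = 335.35 K, so ΔT = 42.20 K.
COP_Carnot = T_H/ΔT = 335.35/42.20 = 7.947.
η_II = COP_actual/COP_Carnot = 1.163/7.947 = 0.1464.

0.146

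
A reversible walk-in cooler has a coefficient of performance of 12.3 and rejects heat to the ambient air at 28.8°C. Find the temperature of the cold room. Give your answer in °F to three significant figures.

For a Carnot refrigerator COP_R = T_C/(T_H − T_C), so T_C = COP·T_H/(1 + COP).
With T_H = 301.95 K, T_C = 12.3 × 301.95/13.30 = 279.25 K.
Converting, 279.25 K = 42.97°F.

43.0 °F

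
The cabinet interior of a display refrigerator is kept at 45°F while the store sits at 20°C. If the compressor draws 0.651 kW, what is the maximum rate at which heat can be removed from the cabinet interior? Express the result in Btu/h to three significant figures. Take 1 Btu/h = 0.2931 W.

48700 Btu/h

In absolute terms T_C = 280.37 K and T_H = 293.15 K, so ΔT = 12.78 K.
COP_Carnot = T_C/ΔT = 280.37/12.78 = 21.94.
Q̇_max = COP_Carnot × Ẇ = 21.94 × 0.6510 kW = 14.28 kW = 48740 Btu/h.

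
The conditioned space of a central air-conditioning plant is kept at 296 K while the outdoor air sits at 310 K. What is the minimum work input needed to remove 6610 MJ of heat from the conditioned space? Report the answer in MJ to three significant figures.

The reservoir spacing is ΔT = 310 − 296 = 14.00 K.
The reversible limit is COP_R = T_C/ΔT = 21.14, so W_min = Q_C/COP = Q_C·ΔT/T_C.
W_min = 6610 × 14.00/296.00 = 312.6 MJ.

313 MJ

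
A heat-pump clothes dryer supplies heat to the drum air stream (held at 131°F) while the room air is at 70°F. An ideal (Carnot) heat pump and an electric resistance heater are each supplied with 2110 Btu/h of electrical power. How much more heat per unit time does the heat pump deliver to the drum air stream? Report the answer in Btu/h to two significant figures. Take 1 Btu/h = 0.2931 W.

In absolute terms T_C = 294.26 K and T_H = 328.15 K, so ΔT = 33.89 K.
COP_Carnot = T_H/ΔT = 328.15/33.89 = 9.683.
The heat pump delivers Q̇_H = COP × Ẇ = 20430 Btu/h; the resistance heater delivers Ẇ = 2110 Btu/h.
Extra = (COP − 1)·Ẇ = 18320 Btu/h.

18000 Btu/h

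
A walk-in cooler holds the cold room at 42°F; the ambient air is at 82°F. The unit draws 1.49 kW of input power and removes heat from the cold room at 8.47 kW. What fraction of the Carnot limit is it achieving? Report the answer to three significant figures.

COP_actual = Q̇_C/Ẇ = 8.470/1.490 = 5.685.
In absolute terms T_C = 278.71 K and T_H = 300.93 K, so ΔT = 22.22 K.
COP_Carnot = T_C/ΔT = 278.71/22.22 = 12.54.
η_II = COP_actual/COP_Carnot = 5.685/12.54 = 0.4533.

0.453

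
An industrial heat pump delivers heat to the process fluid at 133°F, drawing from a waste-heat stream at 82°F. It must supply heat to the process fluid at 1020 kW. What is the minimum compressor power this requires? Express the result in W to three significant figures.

87800 W

In absolute terms T_C = 300.93 K and T_H = 329.26 K, so ΔT = 28.33 K.
COP_Carnot = T_H/ΔT = 329.26/28.33 = 11.62.
Ẇ_min = Q̇/COP_Carnot = 1020/11.62 = 87.77 kW = 87770 W.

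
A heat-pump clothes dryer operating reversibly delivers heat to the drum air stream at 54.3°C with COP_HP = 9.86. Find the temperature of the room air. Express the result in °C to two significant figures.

COP_HP = T_H/(T_H − T_C) gives T_H − T_C = T_H/COP.
With T_H = 327.45 K, T_C = 327.45 × (1 − 1/9.86) = 294.24 K.
Converting, 294.24 K = 21.09°C.

21 °C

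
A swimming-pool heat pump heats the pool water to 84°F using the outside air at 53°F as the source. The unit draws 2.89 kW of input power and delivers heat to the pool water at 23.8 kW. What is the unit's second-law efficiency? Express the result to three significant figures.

0.470

COP_actual = Q̇_H/Ẇ = 23.80/2.890 = 8.235.
In absolute terms T_C = 284.82 K and T_H = 302.04 K, so ΔT = 17.22 K.
COP_Carnot = T_H/ΔT = 302.04/17.22 = 17.54.
η_II = COP_actual/COP_Carnot = 8.235/17.54 = 0.4696.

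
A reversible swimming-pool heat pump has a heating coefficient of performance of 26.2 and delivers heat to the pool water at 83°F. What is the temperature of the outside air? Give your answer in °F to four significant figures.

COP_HP = T_H/(T_H − T_C) gives T_H − T_C = T_H/COP.
With T_H = 301.48 K, T_C = 301.48 × (1 − 1/26.2) = 289.98 K.
Converting, 289.98 K = 62.29°F.

62.29 °F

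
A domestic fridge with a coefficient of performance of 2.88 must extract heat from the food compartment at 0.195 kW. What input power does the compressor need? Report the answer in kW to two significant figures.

0.068 kW

Ẇ = Q̇_C/COP = 0.1950/2.88 = 0.06771 kW.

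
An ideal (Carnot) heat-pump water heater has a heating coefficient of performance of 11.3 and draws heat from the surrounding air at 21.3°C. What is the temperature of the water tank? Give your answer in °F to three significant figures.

COP_HP = T_H/(T_H − T_C) rearranges to T_H = COP·T_C/(COP − 1).
With T_C = 294.45 K, T_H = 11.3 × 294.45/10.30 = 323.04 K.
Converting, 323.04 K = 121.80°F.

122 °F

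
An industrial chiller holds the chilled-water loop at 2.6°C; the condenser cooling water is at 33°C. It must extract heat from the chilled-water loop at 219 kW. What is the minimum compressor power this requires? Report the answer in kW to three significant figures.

24.1 kW

In absolute terms T_C = 275.75 K and T_H = 306.15 K, so ΔT = 30.40 K.
COP_Carnot = T_C/ΔT = 275.75/30.40 = 9.071.
Ẇ_min = Q̇/COP_Carnot = 219.0/9.071 = 24.14 kW.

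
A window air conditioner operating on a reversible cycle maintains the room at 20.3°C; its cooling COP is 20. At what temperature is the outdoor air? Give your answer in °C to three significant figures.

35.0 °C

COP_R = T_C/(T_H − T_C) gives T_H − T_C = T_C/COP.
With T_C = 293.45 K, T_H = 293.45 × (1 + 1/20) = 308.12 K.
Converting, 308.12 K = 34.97°C.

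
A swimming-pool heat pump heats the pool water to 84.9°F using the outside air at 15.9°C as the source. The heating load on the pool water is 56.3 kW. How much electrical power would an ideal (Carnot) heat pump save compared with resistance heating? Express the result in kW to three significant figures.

In absolute terms T_C = 289.05 K and T_H = 302.54 K, so ΔT = 13.49 K.
COP_Carnot = T_H/ΔT = 302.54/13.49 = 22.43.
Resistance heating needs Ẇ_res = Q̇_H = 56.30 kW; the reversible heat pump needs only Ẇ_hp = Q̇_H/COP = 2.510 kW.
Saving = 56.30 − 2.510 = 53.79 kW.

53.8 kW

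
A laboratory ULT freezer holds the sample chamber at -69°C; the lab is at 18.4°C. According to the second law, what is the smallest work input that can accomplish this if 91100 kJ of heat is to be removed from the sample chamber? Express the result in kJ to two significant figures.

In absolute terms T_C = 204.15 K and T_H = 291.55 K, so ΔT = 87.40 K.
The reversible limit is COP_R = T_C/ΔT = 2.336, so W_min = Q_C/COP = Q_C·ΔT/T_C.
W_min = 91100 × 87.40/204.15 = 39000 kJ.

39000 kJ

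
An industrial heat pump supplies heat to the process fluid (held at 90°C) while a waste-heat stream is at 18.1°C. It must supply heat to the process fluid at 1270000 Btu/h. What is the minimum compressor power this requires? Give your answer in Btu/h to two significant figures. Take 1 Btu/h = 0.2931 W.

250000 Btu/h

In absolute terms T_C = 291.25 K and T_H = 363.15 K, so ΔT = 71.90 K.
COP_Carnot = T_H/ΔT = 363.15/71.90 = 5.051.
Ẇ_min = Q̇/COP_Carnot = 1270000/5.051 = 251400 Btu/h.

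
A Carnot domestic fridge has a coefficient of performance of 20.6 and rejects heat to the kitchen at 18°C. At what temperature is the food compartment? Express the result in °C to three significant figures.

For a Carnot refrigerator COP_R = T_C/(T_H − T_C), so T_C = COP·T_H/(1 + COP).
With T_H = 291.15 K, T_C = 20.6 × 291.15/21.60 = 277.67 K.
Converting, 277.67 K = 4.52°C.

4.52 °C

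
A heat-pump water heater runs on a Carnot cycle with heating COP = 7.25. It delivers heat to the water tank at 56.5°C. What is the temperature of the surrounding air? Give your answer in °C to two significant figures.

COP_HP = T_H/(T_H − T_C) gives T_H − T_C = T_H/COP.
With T_H = 329.65 K, T_C = 329.65 × (1 − 1/7.25) = 284.18 K.
Converting, 284.18 K = 11.03°C.

11 °C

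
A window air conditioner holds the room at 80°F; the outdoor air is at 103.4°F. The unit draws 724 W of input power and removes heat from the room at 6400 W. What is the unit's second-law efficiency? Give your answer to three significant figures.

COP_actual = Q̇_C/Ẇ = 6400/724.0 = 8.840.
In absolute terms T_C = 299.82 K and T_H = 312.82 K, so ΔT = 13.00 K.
COP_Carnot = T_C/ΔT = 299.82/13.00 = 23.06.
η_II = COP_actual/COP_Carnot = 8.840/23.06 = 0.3833.

0.383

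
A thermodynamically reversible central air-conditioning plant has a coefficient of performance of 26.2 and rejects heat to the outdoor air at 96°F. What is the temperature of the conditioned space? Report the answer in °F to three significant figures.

75.6 °F

For a Carnot refrigerator COP_R = T_C/(T_H − T_C), so T_C = COP·T_H/(1 + COP).
With T_H = 308.71 K, T_C = 26.2 × 308.71/27.20 = 297.36 K.
Converting, 297.36 K = 75.57°F.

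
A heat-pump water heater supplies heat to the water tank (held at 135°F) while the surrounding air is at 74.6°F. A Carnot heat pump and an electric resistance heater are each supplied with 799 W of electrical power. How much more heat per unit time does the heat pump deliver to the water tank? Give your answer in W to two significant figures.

In absolute terms T_C = 296.82 K and T_H = 330.37 K, so ΔT = 33.56 K.
COP_Carnot = T_H/ΔT = 330.37/33.56 = 9.846.
The heat pump delivers Q̇_H = COP × Ẇ = 7867 W; the resistance heater delivers Ẇ = 799.0 W.
Extra = (COP − 1)·Ẇ = 7068 W.

7100 W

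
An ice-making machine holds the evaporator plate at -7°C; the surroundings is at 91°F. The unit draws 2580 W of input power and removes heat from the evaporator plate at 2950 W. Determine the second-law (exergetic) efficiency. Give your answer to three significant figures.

0.171

COP_actual = Q̇_C/Ẇ = 2950/2580 = 1.143.
In absolute terms T_C = 266.15 K and T_H = 305.93 K, so ΔT = 39.78 K.
COP_Carnot = T_C/ΔT = 266.15/39.78 = 6.691.
η_II = COP_actual/COP_Carnot = 1.143/6.691 = 0.1709.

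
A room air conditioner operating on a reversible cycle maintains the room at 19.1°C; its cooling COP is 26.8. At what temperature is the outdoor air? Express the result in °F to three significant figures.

COP_R = T_C/(T_H − T_C) gives T_H − T_C = T_C/COP.
With T_C = 292.25 K, T_H = 292.25 × (1 + 1/26.8) = 303.15 K.
Converting, 303.15 K = 86.01°F.

86.0 °F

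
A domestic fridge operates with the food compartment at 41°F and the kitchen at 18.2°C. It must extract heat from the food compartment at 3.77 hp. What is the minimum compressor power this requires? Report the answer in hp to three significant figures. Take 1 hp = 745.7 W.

0.179 hp

In absolute terms T_C = 278.15 K and T_H = 291.35 K, so ΔT = 13.20 K.
COP_Carnot = T_C/ΔT = 278.15/13.20 = 21.07.
Ẇ_min = Q̇/COP_Carnot = 3.770/21.07 = 0.1789 hp.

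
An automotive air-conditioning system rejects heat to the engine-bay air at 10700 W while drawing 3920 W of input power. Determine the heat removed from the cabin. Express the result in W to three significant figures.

For a cyclic device the first law requires Q̇_H = Q̇_C + Ẇ.
Q̇_C = Q̇_H − Ẇ = 6780 W.

6780 W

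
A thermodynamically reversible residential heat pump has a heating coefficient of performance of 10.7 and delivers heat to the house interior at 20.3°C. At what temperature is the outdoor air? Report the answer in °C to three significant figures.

COP_HP = T_H/(T_H − T_C) gives T_H − T_C = T_H/COP.
With T_H = 293.45 K, T_C = 293.45 × (1 − 1/10.7) = 266.02 K.
Converting, 266.02 K = -7.13°C.

-7.13 °C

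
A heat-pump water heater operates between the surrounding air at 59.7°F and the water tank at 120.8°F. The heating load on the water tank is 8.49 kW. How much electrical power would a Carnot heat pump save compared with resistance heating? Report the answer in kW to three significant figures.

In absolute terms T_C = 288.54 K and T_H = 322.48 K, so ΔT = 33.94 K.
COP_Carnot = T_H/ΔT = 322.48/33.94 = 9.500.
Resistance heating needs Ẇ_res = Q̇_H = 8.490 kW; the reversible heat pump needs only Ẇ_hp = Q̇_H/COP = 0.8937 kW.
Saving = 8.490 − 0.8937 = 7.596 kW.

7.60 kW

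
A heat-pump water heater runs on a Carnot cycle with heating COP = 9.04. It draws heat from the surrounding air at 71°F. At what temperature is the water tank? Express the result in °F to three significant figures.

COP_HP = T_H/(T_H − T_C) rearranges to T_H = COP·T_C/(COP − 1).
With T_C = 294.82 K, T_H = 9.04 × 294.82/8.040 = 331.49 K.
Converting, 331.49 K = 137.00°F.

137 °F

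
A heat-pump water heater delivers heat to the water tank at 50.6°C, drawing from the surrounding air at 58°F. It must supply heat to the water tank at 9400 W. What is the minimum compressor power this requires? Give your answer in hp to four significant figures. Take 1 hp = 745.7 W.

In absolute terms T_C = 287.59 K and T_H = 323.75 K, so ΔT = 36.16 K.
COP_Carnot = T_H/ΔT = 323.75/36.16 = 8.954.
Ẇ_min = Q̇/COP_Carnot = 9400/8.954 = 1050 W = 1.408 hp.

1.408 hp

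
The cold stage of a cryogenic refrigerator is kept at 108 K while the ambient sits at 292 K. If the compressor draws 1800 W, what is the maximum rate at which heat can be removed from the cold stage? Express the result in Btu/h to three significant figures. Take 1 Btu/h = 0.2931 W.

3600 Btu/h

The reservoir spacing is ΔT = 292 − 108 = 184.0 K.
COP_Carnot = T_C/ΔT = 108.00/184.0 = 0.5870.
Q̇_max = COP_Carnot × Ẇ = 0.5870 × 1800 W = 1057 W = 3605 Btu/h.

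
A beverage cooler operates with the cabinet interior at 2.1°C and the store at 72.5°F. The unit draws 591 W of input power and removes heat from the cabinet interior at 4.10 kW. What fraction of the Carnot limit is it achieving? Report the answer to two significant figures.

0.51

Converting, Q̇_C = 4.100 kW = 4100 W, so COP_actual = Q̇_C/Ẇ = 4100/591.0 = 6.937.
In absolute terms T_C = 275.25 K and T_H = 295.65 K, so ΔT = 20.40 K.
COP_Carnot = T_C/ΔT = 275.25/20.40 = 13.49.
η_II = COP_actual/COP_Carnot = 6.937/13.49 = 0.5142.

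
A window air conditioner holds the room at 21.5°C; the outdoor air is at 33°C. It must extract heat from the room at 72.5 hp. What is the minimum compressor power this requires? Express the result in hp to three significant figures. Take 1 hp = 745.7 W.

2.83 hp

In absolute terms T_C = 294.65 K and T_H = 306.15 K, so ΔT = 11.50 K.
COP_Carnot = T_C/ΔT = 294.65/11.50 = 25.62.
Ẇ_min = Q̇/COP_Carnot = 72.50/25.62 = 2.830 hp.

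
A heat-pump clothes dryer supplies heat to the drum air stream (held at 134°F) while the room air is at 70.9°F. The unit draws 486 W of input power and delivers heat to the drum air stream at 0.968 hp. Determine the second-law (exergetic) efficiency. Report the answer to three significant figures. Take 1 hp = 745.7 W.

Converting, Q̇_H = 0.9680 hp = 721.8 W, so COP_actual = Q̇_H/Ẇ = 721.8/486.0 = 1.485.
In absolute terms T_C = 294.76 K and T_H = 329.82 K, so ΔT = 35.06 K.
COP_Carnot = T_H/ΔT = 329.82/35.06 = 9.408.
η_II = COP_actual/COP_Carnot = 1.485/9.408 = 0.1579.

0.158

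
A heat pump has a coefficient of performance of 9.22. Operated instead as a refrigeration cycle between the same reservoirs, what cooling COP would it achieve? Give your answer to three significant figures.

Since Q_H = Q_C + W for any cycle, COP_R = Q_C/W = Q_H/W − 1.
COP_R = 9.22 − 1 = 8.22.

8.22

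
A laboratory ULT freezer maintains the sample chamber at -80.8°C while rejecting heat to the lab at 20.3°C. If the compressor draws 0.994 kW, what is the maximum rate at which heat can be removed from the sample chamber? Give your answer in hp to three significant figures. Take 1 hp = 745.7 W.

In absolute terms T_C = 192.35 K and T_H = 293.45 K, so ΔT = 101.1 K.
COP_Carnot = T_C/ΔT = 192.35/101.1 = 1.903.
Q̇_max = COP_Carnot × Ẇ = 1.903 × 0.9940 kW = 1.891 kW = 2.536 hp.

2.54 hp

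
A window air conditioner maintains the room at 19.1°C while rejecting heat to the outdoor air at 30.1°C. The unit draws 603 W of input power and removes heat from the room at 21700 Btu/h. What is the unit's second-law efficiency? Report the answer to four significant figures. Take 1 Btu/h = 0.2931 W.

Converting, Q̇_C = 21700 Btu/h = 6360 W, so COP_actual = Q̇_C/Ẇ = 6360/603.0 = 10.55.
In absolute terms T_C = 292.25 K and T_H = 303.25 K, so ΔT = 11.00 K.
COP_Carnot = T_C/ΔT = 292.25/11.00 = 26.57.
η_II = COP_actual/COP_Carnot = 10.55/26.57 = 0.3970.

0.3970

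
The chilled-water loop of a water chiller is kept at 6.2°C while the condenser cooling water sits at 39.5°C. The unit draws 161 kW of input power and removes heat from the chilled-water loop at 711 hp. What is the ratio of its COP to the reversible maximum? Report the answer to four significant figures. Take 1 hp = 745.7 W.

Converting, Q̇_C = 711.0 hp = 530.2 kW, so COP_actual = Q̇_C/Ẇ = 530.2/161.0 = 3.293.
In absolute terms T_C = 279.35 K and T_H = 312.65 K, so ΔT = 33.30 K.
COP_Carnot = T_C/ΔT = 279.35/33.30 = 8.389.
η_II = COP_actual/COP_Carnot = 3.293/8.389 = 0.3926.

0.3926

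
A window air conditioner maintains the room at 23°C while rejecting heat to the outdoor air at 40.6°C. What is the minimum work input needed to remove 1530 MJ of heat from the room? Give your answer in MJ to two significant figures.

91 MJ

In absolute terms T_C = 296.15 K and T_H = 313.75 K, so ΔT = 17.60 K.
The reversible limit is COP_R = T_C/ΔT = 16.83, so W_min = Q_C/COP = Q_C·ΔT/T_C.
W_min = 1530 × 17.60/296.15 = 90.93 MJ.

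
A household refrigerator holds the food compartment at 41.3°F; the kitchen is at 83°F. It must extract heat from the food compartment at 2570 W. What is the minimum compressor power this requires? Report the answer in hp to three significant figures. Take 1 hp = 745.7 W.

In absolute terms T_C = 278.32 K and T_H = 301.48 K, so ΔT = 23.17 K.
COP_Carnot = T_C/ΔT = 278.32/23.17 = 12.01.
Ẇ_min = Q̇/COP_Carnot = 2570/12.01 = 213.9 W = 0.2869 hp.

0.287 hp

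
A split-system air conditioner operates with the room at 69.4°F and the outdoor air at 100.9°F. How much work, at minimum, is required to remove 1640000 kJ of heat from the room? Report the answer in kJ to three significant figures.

97600 kJ

In absolute terms T_C = 293.93 K and T_H = 311.43 K, so ΔT = 17.50 K.
The reversible limit is COP_R = T_C/ΔT = 16.80, so W_min = Q_C/COP = Q_C·ΔT/T_C.
W_min = 1640000 × 17.50/293.93 = 97640 kJ.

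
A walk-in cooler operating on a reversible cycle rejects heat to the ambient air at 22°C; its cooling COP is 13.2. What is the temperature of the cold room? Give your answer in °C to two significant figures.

1.2 °C

For a Carnot refrigerator COP_R = T_C/(T_H − T_C), so T_C = COP·T_H/(1 + COP).
With T_H = 295.15 K, T_C = 13.2 × 295.15/14.20 = 274.36 K.
Converting, 274.36 K = 1.21°C.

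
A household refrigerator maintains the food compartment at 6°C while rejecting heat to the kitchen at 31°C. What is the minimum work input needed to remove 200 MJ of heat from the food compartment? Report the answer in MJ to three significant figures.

17.9 MJ

In absolute terms T_C = 279.15 K and T_H = 304.15 K, so ΔT = 25.00 K.
The reversible limit is COP_R = T_C/ΔT = 11.17, so W_min = Q_C/COP = Q_C·ΔT/T_C.
W_min = 200.0 × 25.00/279.15 = 17.91 MJ.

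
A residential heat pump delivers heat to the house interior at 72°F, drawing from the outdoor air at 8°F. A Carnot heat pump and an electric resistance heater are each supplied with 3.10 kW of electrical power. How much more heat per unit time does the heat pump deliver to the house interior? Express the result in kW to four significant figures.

In absolute terms T_C = 259.82 K and T_H = 295.37 K, so ΔT = 35.56 K.
COP_Carnot = T_H/ΔT = 295.37/35.56 = 8.307.
The heat pump delivers Q̇_H = COP × Ẇ = 25.75 kW; the resistance heater delivers Ẇ = 3.100 kW.
Extra = (COP − 1)·Ẇ = 22.65 kW.

22.65 kW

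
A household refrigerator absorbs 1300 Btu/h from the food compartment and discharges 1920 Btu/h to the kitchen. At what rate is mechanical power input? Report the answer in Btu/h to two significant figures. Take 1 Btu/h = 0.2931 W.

For a cyclic device the first law requires Q̇_H = Q̇_C + Ẇ.
Ẇ = Q̇_H − Q̇_C = 620.0 Btu/h.

620 Btu/h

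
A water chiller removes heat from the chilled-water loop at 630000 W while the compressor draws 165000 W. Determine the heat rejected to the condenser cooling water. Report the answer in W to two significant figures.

800000 W

For a cyclic device the first law requires Q̇_H = Q̇_C + Ẇ.
Q̇_H = Q̇_C + Ẇ = 795000 W.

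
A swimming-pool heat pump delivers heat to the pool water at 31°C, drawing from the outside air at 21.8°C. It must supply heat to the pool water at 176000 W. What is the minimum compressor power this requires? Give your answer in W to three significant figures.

5320 W

In absolute terms T_C = 294.95 K and T_H = 304.15 K, so ΔT = 9.200 K.
COP_Carnot = T_H/ΔT = 304.15/9.200 = 33.06.
Ẇ_min = Q̇/COP_Carnot = 176000/33.06 = 5324 W.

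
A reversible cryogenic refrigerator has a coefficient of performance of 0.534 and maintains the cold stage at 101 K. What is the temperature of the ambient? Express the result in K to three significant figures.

COP_R = T_C/(T_H − T_C) gives T_H − T_C = T_C/COP.
With T_C = 101.00 K, T_H = 101.00 × (1 + 1/0.534) = 290.14 K.

290 K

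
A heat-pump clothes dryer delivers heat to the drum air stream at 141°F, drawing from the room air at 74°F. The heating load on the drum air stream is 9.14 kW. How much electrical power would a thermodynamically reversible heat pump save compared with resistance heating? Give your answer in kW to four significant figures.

In absolute terms T_C = 296.48 K and T_H = 333.71 K, so ΔT = 37.22 K.
COP_Carnot = T_H/ΔT = 333.71/37.22 = 8.965.
Resistance heating needs Ẇ_res = Q̇_H = 9.140 kW; the reversible heat pump needs only Ẇ_hp = Q̇_H/COP = 1.019 kW.
Saving = 9.140 − 1.019 = 8.121 kW.

8.121 kW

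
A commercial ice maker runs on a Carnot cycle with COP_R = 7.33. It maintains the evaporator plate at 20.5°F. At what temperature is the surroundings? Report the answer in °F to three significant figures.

COP_R = T_C/(T_H − T_C) gives T_H − T_C = T_C/COP.
With T_C = 266.76 K, T_H = 266.76 × (1 + 1/7.33) = 303.15 K.
Converting, 303.15 K = 86.01°F.

86.0 °F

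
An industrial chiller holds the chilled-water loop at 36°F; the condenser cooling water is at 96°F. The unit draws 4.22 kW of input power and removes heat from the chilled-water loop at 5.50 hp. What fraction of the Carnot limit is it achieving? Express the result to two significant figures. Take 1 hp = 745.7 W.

Converting, Q̇_C = 5.500 hp = 4.101 kW, so COP_actual = Q̇_C/Ẇ = 4.101/4.220 = 0.9719.
In absolute terms T_C = 275.37 K and T_H = 308.71 K, so ΔT = 33.33 K.
COP_Carnot = T_C/ΔT = 275.37/33.33 = 8.261.
η_II = COP_actual/COP_Carnot = 0.9719/8.261 = 0.1176.

0.12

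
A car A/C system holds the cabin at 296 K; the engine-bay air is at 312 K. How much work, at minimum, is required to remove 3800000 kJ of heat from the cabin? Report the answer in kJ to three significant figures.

205000 kJ

The reservoir spacing is ΔT = 312 − 296 = 16.00 K.
The reversible limit is COP_R = T_C/ΔT = 18.50, so W_min = Q_C/COP = Q_C·ΔT/T_C.
W_min = 3800000 × 16.00/296.00 = 205400 kJ.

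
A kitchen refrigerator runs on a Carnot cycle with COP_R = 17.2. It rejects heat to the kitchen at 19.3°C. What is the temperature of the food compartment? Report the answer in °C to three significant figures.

For a Carnot refrigerator COP_R = T_C/(T_H − T_C), so T_C = COP·T_H/(1 + COP).
With T_H = 292.45 K, T_C = 17.2 × 292.45/18.20 = 276.38 K.
Converting, 276.38 K = 3.23°C.

3.23 °C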